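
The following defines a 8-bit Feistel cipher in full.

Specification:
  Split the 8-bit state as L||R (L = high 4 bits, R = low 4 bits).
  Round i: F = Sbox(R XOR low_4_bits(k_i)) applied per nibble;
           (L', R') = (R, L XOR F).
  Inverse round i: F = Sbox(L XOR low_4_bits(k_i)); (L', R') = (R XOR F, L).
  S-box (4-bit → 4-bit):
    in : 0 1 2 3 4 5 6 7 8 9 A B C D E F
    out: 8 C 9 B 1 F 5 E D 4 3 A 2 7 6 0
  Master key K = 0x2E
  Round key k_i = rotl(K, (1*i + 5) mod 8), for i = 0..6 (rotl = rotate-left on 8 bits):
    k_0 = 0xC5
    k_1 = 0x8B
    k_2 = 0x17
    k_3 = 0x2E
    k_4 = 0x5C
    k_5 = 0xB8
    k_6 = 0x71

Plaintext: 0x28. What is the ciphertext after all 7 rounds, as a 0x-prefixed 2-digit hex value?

s_0 = plaintext = 0x28
s_1 = Round(s_0, k_0) = 0x85
s_2 = Round(s_1, k_1) = 0x5E
s_3 = Round(s_2, k_2) = 0xE1
s_4 = Round(s_3, k_3) = 0x1E
s_5 = Round(s_4, k_4) = 0xE8
s_6 = Round(s_5, k_5) = 0x86
s_7 = Round(s_6, k_6) = 0x66

0x66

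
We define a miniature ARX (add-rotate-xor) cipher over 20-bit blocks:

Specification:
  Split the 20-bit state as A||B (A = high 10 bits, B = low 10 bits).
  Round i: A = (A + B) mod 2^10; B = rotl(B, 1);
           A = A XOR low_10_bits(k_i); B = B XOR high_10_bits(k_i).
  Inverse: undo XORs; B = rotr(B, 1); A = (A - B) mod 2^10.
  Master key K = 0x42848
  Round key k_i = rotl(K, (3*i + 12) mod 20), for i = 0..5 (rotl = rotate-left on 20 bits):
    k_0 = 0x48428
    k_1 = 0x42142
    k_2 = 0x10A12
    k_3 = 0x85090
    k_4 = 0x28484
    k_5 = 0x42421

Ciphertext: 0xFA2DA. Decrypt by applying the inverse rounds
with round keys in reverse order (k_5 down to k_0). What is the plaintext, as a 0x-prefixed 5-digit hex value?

s_0 = ciphertext = 0xFA2DA
s_1 = InvRound(s_0, k_5) = 0xF83E9
s_2 = InvRound(s_1, k_4) = 0x701A4
s_3 = InvRound(s_2, k_3) = 0xDE1D8
s_4 = InvRound(s_3, k_2) = 0x274CD
s_5 = InvRound(s_4, k_1) = 0xBF6E2
s_6 = InvRound(s_5, k_0) = 0xBD3E1

0xBD3E1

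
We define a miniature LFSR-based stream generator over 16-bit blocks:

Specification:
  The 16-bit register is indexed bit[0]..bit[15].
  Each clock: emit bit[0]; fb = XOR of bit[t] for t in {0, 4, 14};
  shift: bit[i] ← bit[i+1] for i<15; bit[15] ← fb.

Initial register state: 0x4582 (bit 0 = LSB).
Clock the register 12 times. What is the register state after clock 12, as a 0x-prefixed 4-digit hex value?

reg_0 = 0x4582
clock 1: out=0, reg = 0xA2C1
clock 2: out=1, reg = 0xD160
clock 3: out=0, reg = 0xE8B0
clock 4: out=0, reg = 0x7458
clock 5: out=0, reg = 0x3A2C
clock 6: out=0, reg = 0x1D16
clock 7: out=0, reg = 0x8E8B
clock 8: out=1, reg = 0xC745
clock 9: out=1, reg = 0x63A2
clock 10: out=0, reg = 0xB1D1
clock 11: out=1, reg = 0x58E8
clock 12: out=0, reg = 0xAC74

0xAC74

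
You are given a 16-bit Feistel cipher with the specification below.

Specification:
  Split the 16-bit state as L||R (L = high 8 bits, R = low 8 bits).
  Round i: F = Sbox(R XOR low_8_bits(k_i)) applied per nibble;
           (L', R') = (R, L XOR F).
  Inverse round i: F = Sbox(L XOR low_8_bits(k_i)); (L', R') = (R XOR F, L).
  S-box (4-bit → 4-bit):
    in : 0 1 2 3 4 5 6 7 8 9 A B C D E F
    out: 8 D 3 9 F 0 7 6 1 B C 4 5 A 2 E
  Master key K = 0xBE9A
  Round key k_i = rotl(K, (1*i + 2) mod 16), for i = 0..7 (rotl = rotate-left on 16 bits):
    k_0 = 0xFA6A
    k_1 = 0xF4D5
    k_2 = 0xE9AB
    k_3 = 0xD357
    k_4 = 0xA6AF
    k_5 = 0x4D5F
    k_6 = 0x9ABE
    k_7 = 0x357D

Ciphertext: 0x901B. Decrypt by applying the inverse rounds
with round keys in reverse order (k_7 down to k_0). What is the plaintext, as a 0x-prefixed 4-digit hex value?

0x0DD1

s_0 = ciphertext = 0x901B
s_1 = InvRound(s_0, k_7) = 0x3190
s_2 = InvRound(s_1, k_6) = 0x8E31
s_3 = InvRound(s_2, k_5) = 0x9C8E
s_4 = InvRound(s_3, k_4) = 0x179C
s_5 = InvRound(s_4, k_3) = 0x6417
s_6 = InvRound(s_5, k_2) = 0x4964
s_7 = InvRound(s_6, k_1) = 0xD149
s_8 = InvRound(s_7, k_0) = 0x0DD1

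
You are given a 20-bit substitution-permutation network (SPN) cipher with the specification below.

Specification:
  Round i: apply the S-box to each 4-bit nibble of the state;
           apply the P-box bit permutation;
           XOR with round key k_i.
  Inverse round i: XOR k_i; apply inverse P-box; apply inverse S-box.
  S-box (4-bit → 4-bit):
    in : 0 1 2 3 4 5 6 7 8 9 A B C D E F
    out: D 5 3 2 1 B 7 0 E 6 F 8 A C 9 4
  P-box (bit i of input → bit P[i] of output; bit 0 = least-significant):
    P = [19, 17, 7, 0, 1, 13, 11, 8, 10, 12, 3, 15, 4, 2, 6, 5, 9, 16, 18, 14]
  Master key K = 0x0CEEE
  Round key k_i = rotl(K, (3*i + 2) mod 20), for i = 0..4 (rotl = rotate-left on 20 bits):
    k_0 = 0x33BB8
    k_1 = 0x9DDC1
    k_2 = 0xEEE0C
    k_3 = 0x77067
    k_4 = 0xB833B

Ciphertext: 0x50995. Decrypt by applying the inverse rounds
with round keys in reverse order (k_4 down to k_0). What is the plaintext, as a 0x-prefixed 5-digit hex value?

0x42D89

s_0 = ciphertext = 0x50995
s_1 = InvRound(s_0, k_4) = 0x1CD16
s_2 = InvRound(s_1, k_3) = 0xF058C
s_3 = InvRound(s_2, k_2) = 0x57B8F
s_4 = InvRound(s_3, k_1) = 0x19024
s_5 = InvRound(s_4, k_0) = 0x42D89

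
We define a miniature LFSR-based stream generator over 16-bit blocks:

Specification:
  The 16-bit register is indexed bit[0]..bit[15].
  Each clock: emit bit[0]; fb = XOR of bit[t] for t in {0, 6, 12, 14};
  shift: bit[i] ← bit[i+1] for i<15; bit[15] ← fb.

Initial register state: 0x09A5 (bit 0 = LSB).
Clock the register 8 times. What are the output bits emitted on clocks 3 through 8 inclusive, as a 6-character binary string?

reg_0 = 0x09A5
clock 1: out=1, reg = 0x84D2
clock 2: out=0, reg = 0xC269
clock 3: out=1, reg = 0xE134
clock 4: out=0, reg = 0xF09A
clock 5: out=0, reg = 0x784D
clock 6: out=1, reg = 0x3C26
clock 7: out=0, reg = 0x9E13
clock 8: out=1, reg = 0x4F09

100101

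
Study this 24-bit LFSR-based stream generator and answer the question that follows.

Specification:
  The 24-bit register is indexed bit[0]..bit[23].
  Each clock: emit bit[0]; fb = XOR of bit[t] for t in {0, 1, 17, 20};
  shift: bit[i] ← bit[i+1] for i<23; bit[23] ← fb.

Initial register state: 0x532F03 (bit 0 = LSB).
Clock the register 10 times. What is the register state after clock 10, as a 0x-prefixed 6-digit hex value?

0xD394CB

reg_0 = 0x532F03
clock 1: out=1, reg = 0x299781
clock 2: out=1, reg = 0x94CBC0
clock 3: out=0, reg = 0xCA65E0
clock 4: out=0, reg = 0xE532F0
clock 5: out=0, reg = 0x729978
clock 6: out=0, reg = 0x394CBC
clock 7: out=0, reg = 0x9CA65E
clock 8: out=0, reg = 0x4E532F
clock 9: out=1, reg = 0xA72997
clock 10: out=1, reg = 0xD394CB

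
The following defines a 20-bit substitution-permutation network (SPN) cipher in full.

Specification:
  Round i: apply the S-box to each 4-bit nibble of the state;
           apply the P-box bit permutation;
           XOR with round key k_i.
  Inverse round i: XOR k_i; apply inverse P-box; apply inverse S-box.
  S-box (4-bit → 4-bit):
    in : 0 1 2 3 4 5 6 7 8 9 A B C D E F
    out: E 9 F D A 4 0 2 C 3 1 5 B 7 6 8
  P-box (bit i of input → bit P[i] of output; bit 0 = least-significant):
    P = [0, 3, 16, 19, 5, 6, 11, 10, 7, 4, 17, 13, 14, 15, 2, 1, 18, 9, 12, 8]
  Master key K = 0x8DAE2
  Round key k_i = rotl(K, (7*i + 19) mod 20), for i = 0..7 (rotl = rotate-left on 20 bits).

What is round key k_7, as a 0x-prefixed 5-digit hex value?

K = 0x8DAE2
k_0 = rotl(K, (7*0+19) mod 20) = rotl(K, 19) = 0x46D71
k_1 = rotl(K, (7*1+19) mod 20) = rotl(K, 6) = 0x6B8A3
k_2 = rotl(K, (7*2+19) mod 20) = rotl(K, 13) = 0xC51B5
k_3 = rotl(K, (7*3+19) mod 20) = rotl(K, 0) = 0x8DAE2
k_4 = rotl(K, (7*4+19) mod 20) = rotl(K, 7) = 0xD7146
k_5 = rotl(K, (7*5+19) mod 20) = rotl(K, 14) = 0x8A36B
k_6 = rotl(K, (7*6+19) mod 20) = rotl(K, 1) = 0x1B5C5
k_7 = rotl(K, (7*7+19) mod 20) = rotl(K, 8) = 0xAE28D

0xAE28D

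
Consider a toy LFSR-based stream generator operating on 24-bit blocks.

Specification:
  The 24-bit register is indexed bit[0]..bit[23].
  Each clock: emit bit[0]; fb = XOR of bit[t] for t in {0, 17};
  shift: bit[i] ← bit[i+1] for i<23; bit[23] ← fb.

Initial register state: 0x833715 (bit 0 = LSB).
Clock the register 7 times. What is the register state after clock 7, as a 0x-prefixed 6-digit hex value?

reg_0 = 0x833715
clock 1: out=1, reg = 0x419B8A
clock 2: out=0, reg = 0x20CDC5
clock 3: out=1, reg = 0x9066E2
clock 4: out=0, reg = 0x483371
clock 5: out=1, reg = 0xA419B8
clock 6: out=0, reg = 0x520CDC
clock 7: out=0, reg = 0xA9066E

0xA9066E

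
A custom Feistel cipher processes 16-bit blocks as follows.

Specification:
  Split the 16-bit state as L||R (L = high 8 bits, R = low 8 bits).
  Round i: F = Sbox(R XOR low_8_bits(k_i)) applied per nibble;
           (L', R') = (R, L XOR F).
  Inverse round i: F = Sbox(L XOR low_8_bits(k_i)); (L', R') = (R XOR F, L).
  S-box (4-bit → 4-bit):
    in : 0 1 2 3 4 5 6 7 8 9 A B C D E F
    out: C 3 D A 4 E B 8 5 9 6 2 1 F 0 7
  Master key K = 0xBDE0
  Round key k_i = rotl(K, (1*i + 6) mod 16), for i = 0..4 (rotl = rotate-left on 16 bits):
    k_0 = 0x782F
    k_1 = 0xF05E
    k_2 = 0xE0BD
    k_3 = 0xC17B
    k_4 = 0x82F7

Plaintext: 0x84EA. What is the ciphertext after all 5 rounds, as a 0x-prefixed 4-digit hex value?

0x9C62

s_0 = plaintext = 0x84EA
s_1 = Round(s_0, k_0) = 0xEA9A
s_2 = Round(s_1, k_1) = 0x9AFE
s_3 = Round(s_2, k_2) = 0xFED0
s_4 = Round(s_3, k_3) = 0xD09C
s_5 = Round(s_4, k_4) = 0x9C62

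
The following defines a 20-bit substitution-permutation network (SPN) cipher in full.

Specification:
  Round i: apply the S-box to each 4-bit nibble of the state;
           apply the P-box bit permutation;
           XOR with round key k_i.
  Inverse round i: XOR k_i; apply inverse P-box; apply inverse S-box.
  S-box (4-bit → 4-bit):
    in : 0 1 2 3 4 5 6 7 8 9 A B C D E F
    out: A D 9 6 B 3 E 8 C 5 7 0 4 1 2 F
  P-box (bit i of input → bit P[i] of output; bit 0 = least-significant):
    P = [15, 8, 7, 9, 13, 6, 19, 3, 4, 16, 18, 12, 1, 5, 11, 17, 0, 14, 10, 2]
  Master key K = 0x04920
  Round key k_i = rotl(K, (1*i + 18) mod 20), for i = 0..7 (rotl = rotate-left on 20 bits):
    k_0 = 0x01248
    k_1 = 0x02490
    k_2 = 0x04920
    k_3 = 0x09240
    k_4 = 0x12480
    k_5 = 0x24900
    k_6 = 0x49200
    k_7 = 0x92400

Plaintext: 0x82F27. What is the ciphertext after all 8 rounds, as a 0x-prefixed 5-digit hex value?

s_0 = plaintext = 0x82F27
s_1 = Round(s_0, k_0) = 0x72456
s_2 = Round(s_1, k_1) = 0x31746
s_3 = Round(s_2, k_2) = 0x236EA
s_4 = Round(s_3, k_3) = 0x50BA5
s_5 = Round(s_4, k_4) = 0xBC5E1
s_6 = Round(s_5, k_5) = 0x3C3D0
s_7 = Round(s_6, k_6) = 0x1FD00
s_8 = Round(s_7, k_7) = 0xB2B7F

0xB2B7F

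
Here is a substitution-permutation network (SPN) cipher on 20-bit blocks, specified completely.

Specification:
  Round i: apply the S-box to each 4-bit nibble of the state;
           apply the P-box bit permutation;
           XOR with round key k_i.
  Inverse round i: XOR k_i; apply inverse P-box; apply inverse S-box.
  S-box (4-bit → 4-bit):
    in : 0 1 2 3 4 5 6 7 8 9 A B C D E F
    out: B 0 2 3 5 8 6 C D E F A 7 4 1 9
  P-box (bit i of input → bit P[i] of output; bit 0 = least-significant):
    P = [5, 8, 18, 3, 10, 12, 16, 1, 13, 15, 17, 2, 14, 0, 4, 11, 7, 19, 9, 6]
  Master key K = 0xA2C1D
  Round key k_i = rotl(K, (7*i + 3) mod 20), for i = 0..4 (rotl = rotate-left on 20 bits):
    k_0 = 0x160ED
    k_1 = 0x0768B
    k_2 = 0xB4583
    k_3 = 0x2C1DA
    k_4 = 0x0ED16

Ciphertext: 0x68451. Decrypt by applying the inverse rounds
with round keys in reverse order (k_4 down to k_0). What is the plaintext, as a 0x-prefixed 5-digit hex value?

s_0 = ciphertext = 0x68451
s_1 = InvRound(s_0, k_4) = 0x50856
s_2 = InvRound(s_1, k_3) = 0xEF9D9
s_3 = InvRound(s_2, k_2) = 0x573A7
s_4 = InvRound(s_3, k_1) = 0x1154A
s_5 = InvRound(s_4, k_0) = 0xE3F03

0xE3F03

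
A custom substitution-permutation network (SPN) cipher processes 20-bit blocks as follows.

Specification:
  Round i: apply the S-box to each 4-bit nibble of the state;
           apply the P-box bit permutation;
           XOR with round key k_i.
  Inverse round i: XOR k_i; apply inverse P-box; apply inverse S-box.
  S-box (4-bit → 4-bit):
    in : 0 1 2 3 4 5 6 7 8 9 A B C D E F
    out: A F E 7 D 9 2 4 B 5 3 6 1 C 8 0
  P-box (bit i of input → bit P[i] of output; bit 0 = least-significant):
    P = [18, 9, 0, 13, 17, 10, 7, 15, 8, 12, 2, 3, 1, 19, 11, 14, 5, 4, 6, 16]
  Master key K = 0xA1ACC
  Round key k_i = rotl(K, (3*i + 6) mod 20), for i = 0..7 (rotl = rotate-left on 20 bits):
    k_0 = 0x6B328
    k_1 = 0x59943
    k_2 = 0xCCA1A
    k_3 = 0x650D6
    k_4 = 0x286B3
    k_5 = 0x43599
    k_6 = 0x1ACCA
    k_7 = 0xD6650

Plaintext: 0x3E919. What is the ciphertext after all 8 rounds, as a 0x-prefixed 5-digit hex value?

s_0 = plaintext = 0x3E919
s_1 = Round(s_0, k_0) = 0x076DD
s_2 = Round(s_1, k_1) = 0x421D2
s_3 = Round(s_2, k_2) = 0x531F7
s_4 = Round(s_3, k_3) = 0xF49F9
s_5 = Round(s_4, k_4) = 0x6CFB4
s_6 = Round(s_5, k_5) = 0x0110A
s_7 = Round(s_6, k_6) = 0xC73D4
s_8 = Round(s_7, k_7) = 0x9DFF5

0x9DFF5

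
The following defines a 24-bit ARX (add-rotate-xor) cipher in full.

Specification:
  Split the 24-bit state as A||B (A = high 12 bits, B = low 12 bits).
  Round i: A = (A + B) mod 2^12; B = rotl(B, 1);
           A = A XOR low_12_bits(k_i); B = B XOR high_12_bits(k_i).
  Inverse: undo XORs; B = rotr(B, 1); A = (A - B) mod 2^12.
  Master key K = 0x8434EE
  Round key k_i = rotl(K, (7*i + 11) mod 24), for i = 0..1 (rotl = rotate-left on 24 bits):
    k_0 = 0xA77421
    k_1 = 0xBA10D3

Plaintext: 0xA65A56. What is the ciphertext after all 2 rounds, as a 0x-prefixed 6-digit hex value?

0xFA7614

s_0 = plaintext = 0xA65A56
s_1 = Round(s_0, k_0) = 0x09AEDA
s_2 = Round(s_1, k_1) = 0xFA7614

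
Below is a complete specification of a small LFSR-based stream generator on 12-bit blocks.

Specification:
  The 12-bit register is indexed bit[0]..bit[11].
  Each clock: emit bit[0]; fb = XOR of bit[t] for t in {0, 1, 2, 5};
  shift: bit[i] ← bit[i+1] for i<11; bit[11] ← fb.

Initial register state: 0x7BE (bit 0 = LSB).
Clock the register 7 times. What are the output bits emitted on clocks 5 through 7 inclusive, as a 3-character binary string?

110

reg_0 = 0x7BE
clock 1: out=0, reg = 0xBDF
clock 2: out=1, reg = 0xDEF
clock 3: out=1, reg = 0x6F7
clock 4: out=1, reg = 0x37B
clock 5: out=1, reg = 0x9BD
clock 6: out=1, reg = 0xCDE
clock 7: out=0, reg = 0x66F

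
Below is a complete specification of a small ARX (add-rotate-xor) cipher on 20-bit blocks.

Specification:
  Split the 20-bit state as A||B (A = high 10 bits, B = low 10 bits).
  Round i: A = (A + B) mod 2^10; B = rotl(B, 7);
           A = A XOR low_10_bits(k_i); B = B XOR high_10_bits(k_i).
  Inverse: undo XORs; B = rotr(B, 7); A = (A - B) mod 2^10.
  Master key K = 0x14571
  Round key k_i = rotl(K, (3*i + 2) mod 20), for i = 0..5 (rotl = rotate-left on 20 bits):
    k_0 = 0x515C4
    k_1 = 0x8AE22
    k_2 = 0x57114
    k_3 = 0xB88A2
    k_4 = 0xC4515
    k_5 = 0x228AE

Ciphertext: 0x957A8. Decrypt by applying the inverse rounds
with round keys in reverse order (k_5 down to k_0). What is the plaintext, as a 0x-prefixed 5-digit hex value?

0x4FB1C

s_0 = ciphertext = 0x957A8
s_1 = InvRound(s_0, k_5) = 0x79516
s_2 = InvRound(s_1, k_4) = 0x2D03C
s_3 = InvRound(s_2, k_3) = 0x486F5
s_4 = InvRound(s_3, k_2) = 0xB994F
s_5 = InvRound(s_4, k_1) = 0x67B26
s_6 = InvRound(s_5, k_0) = 0x4FB1C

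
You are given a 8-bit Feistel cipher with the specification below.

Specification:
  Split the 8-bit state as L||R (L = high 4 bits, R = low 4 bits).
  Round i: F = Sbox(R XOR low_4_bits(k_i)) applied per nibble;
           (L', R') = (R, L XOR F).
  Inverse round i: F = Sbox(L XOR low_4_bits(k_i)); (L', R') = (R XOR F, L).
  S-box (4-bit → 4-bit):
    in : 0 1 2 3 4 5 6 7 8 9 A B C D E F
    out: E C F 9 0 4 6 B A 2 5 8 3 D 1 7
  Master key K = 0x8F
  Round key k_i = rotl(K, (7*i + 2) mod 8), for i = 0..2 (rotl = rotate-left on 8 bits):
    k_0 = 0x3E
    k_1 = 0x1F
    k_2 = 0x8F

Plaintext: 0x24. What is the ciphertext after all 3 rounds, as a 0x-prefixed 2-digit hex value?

0xEB

s_0 = plaintext = 0x24
s_1 = Round(s_0, k_0) = 0x47
s_2 = Round(s_1, k_1) = 0x7E
s_3 = Round(s_2, k_2) = 0xEB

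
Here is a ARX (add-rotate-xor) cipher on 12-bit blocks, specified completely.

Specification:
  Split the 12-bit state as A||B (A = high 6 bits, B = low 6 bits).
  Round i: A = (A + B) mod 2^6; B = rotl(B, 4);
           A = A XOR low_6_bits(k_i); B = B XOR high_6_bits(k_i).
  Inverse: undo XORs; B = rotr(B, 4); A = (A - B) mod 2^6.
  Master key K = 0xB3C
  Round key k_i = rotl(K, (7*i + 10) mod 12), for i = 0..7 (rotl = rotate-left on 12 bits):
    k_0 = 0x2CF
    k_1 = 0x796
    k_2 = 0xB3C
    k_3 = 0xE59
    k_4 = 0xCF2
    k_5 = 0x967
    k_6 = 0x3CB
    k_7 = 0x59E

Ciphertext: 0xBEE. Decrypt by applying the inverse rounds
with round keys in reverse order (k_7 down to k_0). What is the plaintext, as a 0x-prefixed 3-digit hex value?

s_0 = ciphertext = 0xBEE
s_1 = InvRound(s_0, k_7) = 0x3A3
s_2 = InvRound(s_1, k_6) = 0x4F2
s_3 = InvRound(s_2, k_5) = 0x5DD
s_4 = InvRound(s_3, k_4) = 0xAFA
s_5 = InvRound(s_4, k_3) = 0x98C
s_6 = InvRound(s_5, k_2) = 0x602
s_7 = InvRound(s_6, k_1) = 0x771
s_8 = InvRound(s_7, k_0) = 0x9EB

0x9EB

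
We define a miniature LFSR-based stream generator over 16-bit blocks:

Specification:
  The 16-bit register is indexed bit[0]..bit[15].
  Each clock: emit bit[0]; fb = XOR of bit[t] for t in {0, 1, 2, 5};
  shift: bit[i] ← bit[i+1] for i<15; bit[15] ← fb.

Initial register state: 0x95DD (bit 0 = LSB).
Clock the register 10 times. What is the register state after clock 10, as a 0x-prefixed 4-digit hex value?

0xBAA5

reg_0 = 0x95DD
clock 1: out=1, reg = 0x4AEE
clock 2: out=0, reg = 0xA577
clock 3: out=1, reg = 0x52BB
clock 4: out=1, reg = 0xA95D
clock 5: out=1, reg = 0x54AE
clock 6: out=0, reg = 0xAA57
clock 7: out=1, reg = 0xD52B
clock 8: out=1, reg = 0xEA95
clock 9: out=1, reg = 0x754A
clock 10: out=0, reg = 0xBAA5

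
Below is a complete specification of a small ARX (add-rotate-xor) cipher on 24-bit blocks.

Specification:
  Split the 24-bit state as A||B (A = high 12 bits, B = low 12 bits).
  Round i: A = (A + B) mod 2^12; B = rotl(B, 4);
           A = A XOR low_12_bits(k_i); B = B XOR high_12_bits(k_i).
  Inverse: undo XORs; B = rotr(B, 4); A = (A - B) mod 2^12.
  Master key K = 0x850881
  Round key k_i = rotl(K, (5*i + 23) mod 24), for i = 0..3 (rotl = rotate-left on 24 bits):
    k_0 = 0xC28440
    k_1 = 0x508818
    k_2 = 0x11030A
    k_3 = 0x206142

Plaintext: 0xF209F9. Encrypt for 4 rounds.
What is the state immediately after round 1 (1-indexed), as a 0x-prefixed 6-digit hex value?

s_0 = plaintext = 0xF209F9
s_1 = Round(s_0, k_0) = 0xD593B1
s_2 = Round(s_1, k_1) = 0x912E1B
s_3 = Round(s_2, k_2) = 0x4270AE
s_4 = Round(s_3, k_3) = 0x5978E6

0xD593B1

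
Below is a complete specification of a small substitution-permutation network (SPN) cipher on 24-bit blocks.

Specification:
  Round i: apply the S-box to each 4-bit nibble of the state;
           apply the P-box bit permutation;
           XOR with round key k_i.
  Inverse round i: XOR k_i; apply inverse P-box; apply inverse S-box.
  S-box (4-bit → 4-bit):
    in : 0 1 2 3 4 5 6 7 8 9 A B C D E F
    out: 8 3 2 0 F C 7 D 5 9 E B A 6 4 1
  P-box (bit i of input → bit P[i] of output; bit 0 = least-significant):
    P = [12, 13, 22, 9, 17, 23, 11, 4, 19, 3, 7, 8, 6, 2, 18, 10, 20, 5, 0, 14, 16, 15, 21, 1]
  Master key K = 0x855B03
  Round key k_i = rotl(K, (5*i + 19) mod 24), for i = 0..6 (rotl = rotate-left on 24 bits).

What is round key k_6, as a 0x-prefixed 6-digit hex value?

0x0AB607

K = 0x855B03
k_0 = rotl(K, (5*0+19) mod 24) = rotl(K, 19) = 0x1C2AD8
k_1 = rotl(K, (5*1+19) mod 24) = rotl(K, 0) = 0x855B03
k_2 = rotl(K, (5*2+19) mod 24) = rotl(K, 5) = 0xAB6070
k_3 = rotl(K, (5*3+19) mod 24) = rotl(K, 10) = 0x6C0E15
k_4 = rotl(K, (5*4+19) mod 24) = rotl(K, 15) = 0x81C2AD
k_5 = rotl(K, (5*5+19) mod 24) = rotl(K, 20) = 0x3855B0
k_6 = rotl(K, (5*6+19) mod 24) = rotl(K, 1) = 0x0AB607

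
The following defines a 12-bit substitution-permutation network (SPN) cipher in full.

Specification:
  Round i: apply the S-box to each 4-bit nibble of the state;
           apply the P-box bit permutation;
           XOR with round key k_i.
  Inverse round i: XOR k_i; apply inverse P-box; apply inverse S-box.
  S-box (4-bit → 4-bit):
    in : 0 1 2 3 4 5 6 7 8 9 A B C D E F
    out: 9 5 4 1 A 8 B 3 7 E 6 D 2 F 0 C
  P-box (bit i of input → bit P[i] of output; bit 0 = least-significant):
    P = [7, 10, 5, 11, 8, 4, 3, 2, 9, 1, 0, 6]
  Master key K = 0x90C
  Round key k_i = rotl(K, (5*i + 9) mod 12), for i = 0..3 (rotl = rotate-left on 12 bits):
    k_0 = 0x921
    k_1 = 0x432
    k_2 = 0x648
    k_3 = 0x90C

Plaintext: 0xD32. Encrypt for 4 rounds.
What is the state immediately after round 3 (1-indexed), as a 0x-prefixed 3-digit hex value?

0xF0E

s_0 = plaintext = 0xD32
s_1 = Round(s_0, k_0) = 0xA42
s_2 = Round(s_1, k_1) = 0x405
s_3 = Round(s_2, k_2) = 0xF0E
s_4 = Round(s_3, k_3) = 0x849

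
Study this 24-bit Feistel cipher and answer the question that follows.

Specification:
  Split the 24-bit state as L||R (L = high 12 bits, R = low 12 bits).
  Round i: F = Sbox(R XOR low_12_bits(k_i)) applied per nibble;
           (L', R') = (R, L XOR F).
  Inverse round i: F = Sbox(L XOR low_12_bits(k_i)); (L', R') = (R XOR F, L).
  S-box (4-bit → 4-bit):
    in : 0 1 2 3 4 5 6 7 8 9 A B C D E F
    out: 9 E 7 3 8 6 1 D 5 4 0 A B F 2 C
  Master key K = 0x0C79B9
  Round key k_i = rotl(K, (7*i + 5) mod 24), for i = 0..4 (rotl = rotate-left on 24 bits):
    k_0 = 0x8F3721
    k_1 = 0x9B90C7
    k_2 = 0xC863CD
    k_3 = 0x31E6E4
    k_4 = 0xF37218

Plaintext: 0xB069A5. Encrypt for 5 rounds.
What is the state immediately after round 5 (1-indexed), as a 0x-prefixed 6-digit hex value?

s_0 = plaintext = 0xB069A5
s_1 = Round(s_0, k_0) = 0x9A595E
s_2 = Round(s_1, k_1) = 0x95EDE1
s_3 = Round(s_2, k_2) = 0xDE1B25
s_4 = Round(s_3, k_3) = 0xB2525F
s_5 = Round(s_4, k_4) = 0x25F2A8

0x25F2A8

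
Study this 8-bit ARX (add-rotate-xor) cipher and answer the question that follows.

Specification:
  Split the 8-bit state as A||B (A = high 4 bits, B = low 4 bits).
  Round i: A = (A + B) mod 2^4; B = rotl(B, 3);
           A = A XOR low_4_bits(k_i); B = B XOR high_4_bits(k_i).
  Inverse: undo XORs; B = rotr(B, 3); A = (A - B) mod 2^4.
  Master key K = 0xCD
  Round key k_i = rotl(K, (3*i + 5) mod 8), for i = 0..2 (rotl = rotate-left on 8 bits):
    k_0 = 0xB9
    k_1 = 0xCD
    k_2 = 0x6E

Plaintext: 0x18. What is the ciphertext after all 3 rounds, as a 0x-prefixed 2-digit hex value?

s_0 = plaintext = 0x18
s_1 = Round(s_0, k_0) = 0x0F
s_2 = Round(s_1, k_1) = 0x23
s_3 = Round(s_2, k_2) = 0xBF

0xBF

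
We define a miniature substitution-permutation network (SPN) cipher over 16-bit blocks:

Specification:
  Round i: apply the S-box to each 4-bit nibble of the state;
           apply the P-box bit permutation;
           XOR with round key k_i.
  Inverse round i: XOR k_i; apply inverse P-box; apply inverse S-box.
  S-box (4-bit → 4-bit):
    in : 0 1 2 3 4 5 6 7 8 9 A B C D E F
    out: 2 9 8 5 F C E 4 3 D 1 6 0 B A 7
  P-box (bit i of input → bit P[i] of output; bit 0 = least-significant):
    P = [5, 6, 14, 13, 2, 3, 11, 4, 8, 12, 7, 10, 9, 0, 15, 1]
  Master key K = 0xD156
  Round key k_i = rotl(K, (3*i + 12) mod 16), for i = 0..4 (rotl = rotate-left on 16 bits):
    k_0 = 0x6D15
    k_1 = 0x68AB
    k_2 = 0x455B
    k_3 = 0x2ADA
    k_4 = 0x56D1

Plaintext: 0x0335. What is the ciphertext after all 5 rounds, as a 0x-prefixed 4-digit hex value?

0xF63A

s_0 = plaintext = 0x0335
s_1 = Round(s_0, k_0) = 0x0490
s_2 = Round(s_1, k_1) = 0x757E
s_3 = Round(s_2, k_2) = 0xE99B
s_4 = Round(s_3, k_3) = 0x670D
s_5 = Round(s_4, k_4) = 0xF63A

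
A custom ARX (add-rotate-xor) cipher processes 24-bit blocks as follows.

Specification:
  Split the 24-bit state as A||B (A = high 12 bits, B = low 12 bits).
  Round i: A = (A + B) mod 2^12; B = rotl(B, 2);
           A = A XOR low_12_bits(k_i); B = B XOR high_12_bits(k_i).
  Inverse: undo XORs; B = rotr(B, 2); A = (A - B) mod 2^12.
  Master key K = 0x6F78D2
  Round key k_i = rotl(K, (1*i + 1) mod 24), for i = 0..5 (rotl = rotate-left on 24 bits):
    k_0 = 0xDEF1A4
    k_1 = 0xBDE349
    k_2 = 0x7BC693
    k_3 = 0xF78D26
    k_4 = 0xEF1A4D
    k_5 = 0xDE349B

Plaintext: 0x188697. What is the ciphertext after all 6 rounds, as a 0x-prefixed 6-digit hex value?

s_0 = plaintext = 0x188697
s_1 = Round(s_0, k_0) = 0x9BB7B2
s_2 = Round(s_1, k_1) = 0x224517
s_3 = Round(s_2, k_2) = 0x1A83E1
s_4 = Round(s_3, k_3) = 0x8AF0FC
s_5 = Round(s_4, k_4) = 0x3E6D01
s_6 = Round(s_5, k_5) = 0x47C9E4

0x47C9E4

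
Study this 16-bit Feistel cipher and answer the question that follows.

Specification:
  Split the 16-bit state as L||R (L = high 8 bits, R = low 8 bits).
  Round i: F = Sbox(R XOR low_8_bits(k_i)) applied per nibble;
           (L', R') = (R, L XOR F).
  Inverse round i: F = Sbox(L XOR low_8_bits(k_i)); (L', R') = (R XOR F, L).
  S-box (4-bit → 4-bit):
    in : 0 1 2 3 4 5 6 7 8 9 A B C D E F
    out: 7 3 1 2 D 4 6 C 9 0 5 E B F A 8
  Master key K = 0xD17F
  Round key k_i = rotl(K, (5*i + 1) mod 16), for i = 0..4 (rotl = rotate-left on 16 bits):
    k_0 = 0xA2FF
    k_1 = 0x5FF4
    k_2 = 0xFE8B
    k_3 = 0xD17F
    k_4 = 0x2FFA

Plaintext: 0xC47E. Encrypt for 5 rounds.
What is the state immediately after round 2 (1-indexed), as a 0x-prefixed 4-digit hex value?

0x572C

s_0 = plaintext = 0xC47E
s_1 = Round(s_0, k_0) = 0x7E57
s_2 = Round(s_1, k_1) = 0x572C
s_3 = Round(s_2, k_2) = 0x2C0B
s_4 = Round(s_3, k_3) = 0x0BE1
s_5 = Round(s_4, k_4) = 0xE135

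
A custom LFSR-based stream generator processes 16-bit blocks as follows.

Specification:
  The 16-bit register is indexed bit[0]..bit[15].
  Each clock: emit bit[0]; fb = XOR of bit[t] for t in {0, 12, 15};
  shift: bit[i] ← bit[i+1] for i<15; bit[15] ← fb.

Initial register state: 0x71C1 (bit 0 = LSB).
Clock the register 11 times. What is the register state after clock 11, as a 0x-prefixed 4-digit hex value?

reg_0 = 0x71C1
clock 1: out=1, reg = 0x38E0
clock 2: out=0, reg = 0x9C70
clock 3: out=0, reg = 0x4E38
clock 4: out=0, reg = 0x271C
clock 5: out=0, reg = 0x138E
clock 6: out=0, reg = 0x89C7
clock 7: out=1, reg = 0x44E3
clock 8: out=1, reg = 0xA271
clock 9: out=1, reg = 0x5138
clock 10: out=0, reg = 0xA89C
clock 11: out=0, reg = 0xD44E

0xD44E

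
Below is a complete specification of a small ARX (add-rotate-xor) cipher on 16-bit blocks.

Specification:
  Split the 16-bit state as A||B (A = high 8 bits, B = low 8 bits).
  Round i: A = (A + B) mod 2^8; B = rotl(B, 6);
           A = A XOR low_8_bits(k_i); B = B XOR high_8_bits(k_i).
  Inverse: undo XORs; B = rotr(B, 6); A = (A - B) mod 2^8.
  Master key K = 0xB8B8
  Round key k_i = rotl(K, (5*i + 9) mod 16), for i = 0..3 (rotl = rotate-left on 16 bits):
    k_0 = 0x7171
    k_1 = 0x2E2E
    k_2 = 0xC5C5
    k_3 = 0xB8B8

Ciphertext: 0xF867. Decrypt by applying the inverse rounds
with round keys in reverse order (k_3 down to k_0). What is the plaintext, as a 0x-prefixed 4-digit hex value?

s_0 = ciphertext = 0xF867
s_1 = InvRound(s_0, k_3) = 0xC17F
s_2 = InvRound(s_1, k_2) = 0x1AEA
s_3 = InvRound(s_2, k_1) = 0x2113
s_4 = InvRound(s_3, k_0) = 0xC789

0xC789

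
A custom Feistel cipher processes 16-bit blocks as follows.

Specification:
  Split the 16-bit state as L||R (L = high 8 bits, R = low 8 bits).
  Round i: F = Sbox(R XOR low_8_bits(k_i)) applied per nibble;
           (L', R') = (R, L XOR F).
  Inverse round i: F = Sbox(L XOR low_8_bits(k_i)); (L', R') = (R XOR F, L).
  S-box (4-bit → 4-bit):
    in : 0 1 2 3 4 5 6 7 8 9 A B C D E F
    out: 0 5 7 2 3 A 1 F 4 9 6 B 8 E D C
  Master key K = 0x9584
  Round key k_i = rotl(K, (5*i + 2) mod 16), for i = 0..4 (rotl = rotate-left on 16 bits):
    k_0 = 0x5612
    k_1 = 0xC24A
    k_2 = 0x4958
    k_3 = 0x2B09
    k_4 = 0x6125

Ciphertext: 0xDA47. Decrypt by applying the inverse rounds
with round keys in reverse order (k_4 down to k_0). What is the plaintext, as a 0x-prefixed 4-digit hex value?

0xB2A6

s_0 = ciphertext = 0xDA47
s_1 = InvRound(s_0, k_4) = 0x8BDA
s_2 = InvRound(s_1, k_3) = 0x9D8B
s_3 = InvRound(s_2, k_2) = 0x019D
s_4 = InvRound(s_3, k_1) = 0xA601
s_5 = InvRound(s_4, k_0) = 0xB2A6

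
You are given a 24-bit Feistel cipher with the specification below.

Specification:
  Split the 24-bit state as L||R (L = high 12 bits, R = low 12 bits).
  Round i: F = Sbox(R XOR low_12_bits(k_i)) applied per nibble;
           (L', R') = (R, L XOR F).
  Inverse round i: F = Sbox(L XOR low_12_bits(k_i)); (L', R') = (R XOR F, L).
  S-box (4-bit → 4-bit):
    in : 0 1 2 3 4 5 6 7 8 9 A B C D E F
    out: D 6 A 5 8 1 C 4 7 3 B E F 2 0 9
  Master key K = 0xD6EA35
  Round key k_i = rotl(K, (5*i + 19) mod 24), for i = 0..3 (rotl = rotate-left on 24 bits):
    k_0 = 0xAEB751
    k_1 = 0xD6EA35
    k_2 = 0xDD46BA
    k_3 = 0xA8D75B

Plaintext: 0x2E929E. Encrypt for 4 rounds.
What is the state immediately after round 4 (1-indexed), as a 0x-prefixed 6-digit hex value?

s_0 = plaintext = 0x2E929E
s_1 = Round(s_0, k_0) = 0x29E310
s_2 = Round(s_1, k_1) = 0x31013F
s_3 = Round(s_2, k_2) = 0x13F761
s_4 = Round(s_3, k_3) = 0x761C64

0x761C64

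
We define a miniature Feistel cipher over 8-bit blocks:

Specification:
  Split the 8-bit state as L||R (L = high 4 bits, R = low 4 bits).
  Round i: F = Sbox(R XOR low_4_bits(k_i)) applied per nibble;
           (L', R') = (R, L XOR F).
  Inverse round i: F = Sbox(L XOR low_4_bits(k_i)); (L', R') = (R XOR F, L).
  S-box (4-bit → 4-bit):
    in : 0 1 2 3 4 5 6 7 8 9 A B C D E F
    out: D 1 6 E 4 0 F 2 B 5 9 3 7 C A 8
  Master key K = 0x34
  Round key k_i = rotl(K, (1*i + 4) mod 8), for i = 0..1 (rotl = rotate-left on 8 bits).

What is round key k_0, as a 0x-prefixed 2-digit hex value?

0x43

K = 0x34
k_0 = rotl(K, (1*0+4) mod 8) = rotl(K, 4) = 0x43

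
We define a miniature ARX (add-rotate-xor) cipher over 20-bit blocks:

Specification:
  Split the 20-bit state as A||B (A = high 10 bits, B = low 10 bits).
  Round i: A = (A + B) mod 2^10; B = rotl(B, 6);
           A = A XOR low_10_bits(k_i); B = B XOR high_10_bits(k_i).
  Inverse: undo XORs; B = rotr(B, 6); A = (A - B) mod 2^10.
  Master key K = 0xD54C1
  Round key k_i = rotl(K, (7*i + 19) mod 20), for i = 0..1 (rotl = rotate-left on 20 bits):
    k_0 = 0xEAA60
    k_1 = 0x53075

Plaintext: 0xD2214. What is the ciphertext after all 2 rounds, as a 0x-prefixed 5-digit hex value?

s_0 = plaintext = 0xD2214
s_1 = Round(s_0, k_0) = 0xCF28B
s_2 = Round(s_1, k_1) = 0x6CBA4

0x6CBA4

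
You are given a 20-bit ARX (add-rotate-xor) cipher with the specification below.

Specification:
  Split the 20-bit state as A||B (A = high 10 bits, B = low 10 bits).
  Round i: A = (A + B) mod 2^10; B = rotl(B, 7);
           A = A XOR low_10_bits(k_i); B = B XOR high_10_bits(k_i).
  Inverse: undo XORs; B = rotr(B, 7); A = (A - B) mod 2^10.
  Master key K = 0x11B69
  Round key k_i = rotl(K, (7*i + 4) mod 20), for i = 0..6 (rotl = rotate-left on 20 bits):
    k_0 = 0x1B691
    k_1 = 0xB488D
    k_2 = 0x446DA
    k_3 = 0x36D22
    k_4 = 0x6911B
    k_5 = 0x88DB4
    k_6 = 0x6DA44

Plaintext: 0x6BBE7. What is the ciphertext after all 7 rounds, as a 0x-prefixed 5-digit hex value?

0xA16D7

s_0 = plaintext = 0x6BBE7
s_1 = Round(s_0, k_0) = 0xC1391
s_2 = Round(s_1, k_1) = 0x86220
s_3 = Round(s_2, k_2) = 0xB8955
s_4 = Round(s_3, k_3) = 0x45671
s_5 = Round(s_4, k_4) = 0xA756A
s_6 = Round(s_5, k_5) = 0x6CF0E
s_7 = Round(s_6, k_6) = 0xA16D7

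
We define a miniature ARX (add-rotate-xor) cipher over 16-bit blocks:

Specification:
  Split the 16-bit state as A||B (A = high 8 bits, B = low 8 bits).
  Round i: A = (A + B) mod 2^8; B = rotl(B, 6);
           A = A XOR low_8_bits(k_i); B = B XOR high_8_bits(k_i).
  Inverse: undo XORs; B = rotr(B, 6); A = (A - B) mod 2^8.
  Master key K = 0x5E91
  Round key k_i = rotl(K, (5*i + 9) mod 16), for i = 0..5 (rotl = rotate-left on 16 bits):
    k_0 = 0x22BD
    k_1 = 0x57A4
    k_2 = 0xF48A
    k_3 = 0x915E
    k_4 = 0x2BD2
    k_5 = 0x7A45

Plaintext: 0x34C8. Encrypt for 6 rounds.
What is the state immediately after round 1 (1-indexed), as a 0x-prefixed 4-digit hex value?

s_0 = plaintext = 0x34C8
s_1 = Round(s_0, k_0) = 0x4110
s_2 = Round(s_1, k_1) = 0xF553
s_3 = Round(s_2, k_2) = 0xC220
s_4 = Round(s_3, k_3) = 0xBC99
s_5 = Round(s_4, k_4) = 0x874D
s_6 = Round(s_5, k_5) = 0x9129

0x4110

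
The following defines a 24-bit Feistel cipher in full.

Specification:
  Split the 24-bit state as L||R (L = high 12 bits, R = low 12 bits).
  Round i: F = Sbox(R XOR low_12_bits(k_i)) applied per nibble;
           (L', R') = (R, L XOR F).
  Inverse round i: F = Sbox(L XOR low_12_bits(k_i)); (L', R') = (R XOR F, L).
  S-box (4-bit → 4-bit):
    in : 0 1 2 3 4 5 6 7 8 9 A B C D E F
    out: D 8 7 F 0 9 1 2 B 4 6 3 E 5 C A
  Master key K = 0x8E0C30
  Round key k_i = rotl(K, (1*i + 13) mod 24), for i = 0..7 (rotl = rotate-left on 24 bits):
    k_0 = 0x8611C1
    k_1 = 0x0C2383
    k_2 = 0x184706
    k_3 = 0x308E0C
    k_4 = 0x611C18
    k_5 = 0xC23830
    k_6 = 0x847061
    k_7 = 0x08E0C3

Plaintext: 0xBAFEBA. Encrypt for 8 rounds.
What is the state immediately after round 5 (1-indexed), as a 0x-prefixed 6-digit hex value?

s_0 = plaintext = 0xBAFEBA
s_1 = Round(s_0, k_0) = 0xEBA18C
s_2 = Round(s_1, k_1) = 0x18C960
s_3 = Round(s_2, k_2) = 0x960D9D
s_4 = Round(s_3, k_3) = 0xD9D628
s_5 = Round(s_4, k_4) = 0x628B60
s_6 = Round(s_5, k_5) = 0xB609B5
s_7 = Round(s_6, k_6) = 0x9B5F30
s_8 = Round(s_7, k_7) = 0xF3031A

0x628B60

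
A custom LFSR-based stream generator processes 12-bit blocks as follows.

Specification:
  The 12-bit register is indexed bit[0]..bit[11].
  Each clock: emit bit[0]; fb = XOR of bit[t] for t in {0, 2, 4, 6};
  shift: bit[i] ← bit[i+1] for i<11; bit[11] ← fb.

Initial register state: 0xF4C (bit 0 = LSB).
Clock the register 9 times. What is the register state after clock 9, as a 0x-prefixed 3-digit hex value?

0xEB7

reg_0 = 0xF4C
clock 1: out=0, reg = 0x7A6
clock 2: out=0, reg = 0xBD3
clock 3: out=1, reg = 0xDE9
clock 4: out=1, reg = 0x6F4
clock 5: out=0, reg = 0xB7A
clock 6: out=0, reg = 0x5BD
clock 7: out=1, reg = 0xADE
clock 8: out=0, reg = 0xD6F
clock 9: out=1, reg = 0xEB7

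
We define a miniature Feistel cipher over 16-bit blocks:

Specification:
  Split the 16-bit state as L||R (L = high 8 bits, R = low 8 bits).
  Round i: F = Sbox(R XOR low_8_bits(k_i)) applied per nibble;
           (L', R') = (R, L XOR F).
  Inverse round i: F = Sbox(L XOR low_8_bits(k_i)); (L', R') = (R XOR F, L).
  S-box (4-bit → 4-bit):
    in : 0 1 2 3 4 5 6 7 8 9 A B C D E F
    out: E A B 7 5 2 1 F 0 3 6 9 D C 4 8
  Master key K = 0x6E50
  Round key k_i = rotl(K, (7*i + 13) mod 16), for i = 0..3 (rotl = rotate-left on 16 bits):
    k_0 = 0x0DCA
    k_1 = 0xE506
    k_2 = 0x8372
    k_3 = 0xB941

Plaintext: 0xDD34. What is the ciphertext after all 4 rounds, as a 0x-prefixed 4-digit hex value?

0x4DF1

s_0 = plaintext = 0xDD34
s_1 = Round(s_0, k_0) = 0x3459
s_2 = Round(s_1, k_1) = 0x591C
s_3 = Round(s_2, k_2) = 0x1C4D
s_4 = Round(s_3, k_3) = 0x4DF1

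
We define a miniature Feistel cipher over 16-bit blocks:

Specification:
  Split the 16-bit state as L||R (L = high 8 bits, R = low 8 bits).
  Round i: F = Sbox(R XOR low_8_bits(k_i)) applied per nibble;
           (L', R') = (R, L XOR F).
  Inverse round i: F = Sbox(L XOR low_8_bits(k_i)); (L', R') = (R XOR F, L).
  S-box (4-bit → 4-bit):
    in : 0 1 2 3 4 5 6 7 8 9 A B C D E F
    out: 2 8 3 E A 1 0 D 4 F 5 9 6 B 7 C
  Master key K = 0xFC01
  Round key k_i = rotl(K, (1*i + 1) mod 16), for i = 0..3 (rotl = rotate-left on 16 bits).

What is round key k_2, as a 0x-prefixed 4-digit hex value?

0xE00F

K = 0xFC01
k_0 = rotl(K, (1*0+1) mod 16) = rotl(K, 1) = 0xF803
k_1 = rotl(K, (1*1+1) mod 16) = rotl(K, 2) = 0xF007
k_2 = rotl(K, (1*2+1) mod 16) = rotl(K, 3) = 0xE00F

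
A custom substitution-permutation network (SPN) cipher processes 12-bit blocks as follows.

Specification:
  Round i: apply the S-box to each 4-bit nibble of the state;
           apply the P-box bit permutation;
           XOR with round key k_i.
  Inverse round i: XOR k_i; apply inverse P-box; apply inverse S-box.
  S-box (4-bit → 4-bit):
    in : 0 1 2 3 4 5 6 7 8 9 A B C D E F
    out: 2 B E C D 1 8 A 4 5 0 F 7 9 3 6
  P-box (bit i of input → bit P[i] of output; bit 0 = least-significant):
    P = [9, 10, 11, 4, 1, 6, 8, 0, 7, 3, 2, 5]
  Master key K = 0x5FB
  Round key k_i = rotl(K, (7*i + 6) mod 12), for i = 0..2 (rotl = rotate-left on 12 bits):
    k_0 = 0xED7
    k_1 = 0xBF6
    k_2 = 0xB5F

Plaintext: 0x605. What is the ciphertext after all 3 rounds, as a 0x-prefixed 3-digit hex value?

0x096

s_0 = plaintext = 0x605
s_1 = Round(s_0, k_0) = 0xCB7
s_2 = Round(s_1, k_1) = 0xE29
s_3 = Round(s_2, k_2) = 0x096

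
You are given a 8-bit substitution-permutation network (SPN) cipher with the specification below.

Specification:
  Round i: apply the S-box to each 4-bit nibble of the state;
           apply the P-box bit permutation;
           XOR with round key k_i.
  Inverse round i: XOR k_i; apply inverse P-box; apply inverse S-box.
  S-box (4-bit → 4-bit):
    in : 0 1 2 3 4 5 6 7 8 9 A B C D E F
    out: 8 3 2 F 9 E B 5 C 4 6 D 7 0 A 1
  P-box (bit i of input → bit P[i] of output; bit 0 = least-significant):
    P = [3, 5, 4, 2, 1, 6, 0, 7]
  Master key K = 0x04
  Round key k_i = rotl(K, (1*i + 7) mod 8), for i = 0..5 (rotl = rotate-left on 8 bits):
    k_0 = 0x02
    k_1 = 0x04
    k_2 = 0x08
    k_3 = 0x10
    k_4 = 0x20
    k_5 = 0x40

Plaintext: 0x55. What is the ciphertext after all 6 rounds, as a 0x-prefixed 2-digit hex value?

0xE4

s_0 = plaintext = 0x55
s_1 = Round(s_0, k_0) = 0xF7
s_2 = Round(s_1, k_1) = 0x1E
s_3 = Round(s_2, k_2) = 0x6E
s_4 = Round(s_3, k_3) = 0xF6
s_5 = Round(s_4, k_4) = 0x0E
s_6 = Round(s_5, k_5) = 0xE4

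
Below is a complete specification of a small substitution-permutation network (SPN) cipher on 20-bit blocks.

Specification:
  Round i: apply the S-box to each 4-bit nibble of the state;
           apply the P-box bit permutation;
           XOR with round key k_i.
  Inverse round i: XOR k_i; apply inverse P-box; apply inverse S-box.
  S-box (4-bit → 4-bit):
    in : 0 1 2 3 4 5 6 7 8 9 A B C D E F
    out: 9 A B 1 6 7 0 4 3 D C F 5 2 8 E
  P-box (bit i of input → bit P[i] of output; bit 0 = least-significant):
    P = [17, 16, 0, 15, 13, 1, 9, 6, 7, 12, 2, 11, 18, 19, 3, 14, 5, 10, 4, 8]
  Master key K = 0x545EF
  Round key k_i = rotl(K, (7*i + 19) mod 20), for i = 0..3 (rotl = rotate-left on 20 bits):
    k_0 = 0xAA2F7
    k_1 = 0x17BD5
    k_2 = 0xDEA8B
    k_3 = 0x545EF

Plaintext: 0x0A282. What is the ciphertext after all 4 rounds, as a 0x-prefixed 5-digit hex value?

s_0 = plaintext = 0x0A282
s_1 = Round(s_0, k_0) = 0x95B5D
s_2 = Round(s_1, k_1) = 0xC406B
s_3 = Round(s_2, k_2) = 0x66232
s_4 = Round(s_3, k_3) = 0x6FD6F

0x6FD6F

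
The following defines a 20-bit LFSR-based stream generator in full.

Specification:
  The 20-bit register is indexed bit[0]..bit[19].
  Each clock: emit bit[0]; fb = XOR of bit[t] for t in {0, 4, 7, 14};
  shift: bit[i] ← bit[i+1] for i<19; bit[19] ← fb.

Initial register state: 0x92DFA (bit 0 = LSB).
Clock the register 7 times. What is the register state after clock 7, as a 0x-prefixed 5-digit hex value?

reg_0 = 0x92DFA
clock 1: out=0, reg = 0x496FD
clock 2: out=1, reg = 0xA4B7E
clock 3: out=0, reg = 0x525BF
clock 4: out=1, reg = 0xA92DF
clock 5: out=1, reg = 0xD496F
clock 6: out=1, reg = 0x6A4B7
clock 7: out=1, reg = 0xB525B

0xB525B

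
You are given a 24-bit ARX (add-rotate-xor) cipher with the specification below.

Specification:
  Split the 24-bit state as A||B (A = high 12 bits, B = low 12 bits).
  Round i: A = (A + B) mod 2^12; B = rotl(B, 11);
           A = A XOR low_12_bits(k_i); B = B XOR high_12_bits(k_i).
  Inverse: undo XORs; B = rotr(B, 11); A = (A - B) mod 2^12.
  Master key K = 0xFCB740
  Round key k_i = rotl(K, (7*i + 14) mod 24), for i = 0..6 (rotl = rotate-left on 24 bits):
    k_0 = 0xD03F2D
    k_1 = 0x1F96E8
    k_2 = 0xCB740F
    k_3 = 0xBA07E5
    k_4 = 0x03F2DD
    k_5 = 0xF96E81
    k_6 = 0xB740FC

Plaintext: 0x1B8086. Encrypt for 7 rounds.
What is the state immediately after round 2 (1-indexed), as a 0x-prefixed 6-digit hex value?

0xCBB759

s_0 = plaintext = 0x1B8086
s_1 = Round(s_0, k_0) = 0xD13D40
s_2 = Round(s_1, k_1) = 0xCBB759
s_3 = Round(s_2, k_2) = 0x01B71B
s_4 = Round(s_3, k_3) = 0x0D302D
s_5 = Round(s_4, k_4) = 0x3DD829
s_6 = Round(s_5, k_5) = 0x287382
s_7 = Round(s_6, k_6) = 0x6F5AB5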